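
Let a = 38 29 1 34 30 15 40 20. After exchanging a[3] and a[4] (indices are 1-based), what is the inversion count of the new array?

16

Positions 3 and 4 hold 1 and 34; after swapping, the array is [38, 29, 34, 1, 30, 15, 40, 20].
Element-by-element contributions:
38: 6
29: 3
34: 4
1: 0
30: 2
15: 0
40: 1
20: 0
Sum: 6 + 3 + 4 + 0 + 2 + 0 + 1 + 0 = 16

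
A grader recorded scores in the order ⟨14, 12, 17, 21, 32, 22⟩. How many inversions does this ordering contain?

Sweep left to right; for each value list the smaller values that follow it:
14: 1
12: 0
17: 0
21: 0
32: 1
22: 0
Sum: 1 + 0 + 0 + 0 + 1 + 0 = 2

Out-of-order pairs: 2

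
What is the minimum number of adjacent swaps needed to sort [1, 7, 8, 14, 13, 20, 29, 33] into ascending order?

The minimum number of adjacent swaps to sort an array equals its inversion count, since every such swap removes exactly one inversion.
Count inversions — for each element, later elements that are smaller:
1: none → 0
7: none → 0
8: none → 0
14: 13 → 1
13: none → 0
20: none → 0
29: none → 0
33: none → 0
Total inversions: 0 + 0 + 0 + 1 + 0 + 0 + 0 + 0 = 1

1 adjacent swap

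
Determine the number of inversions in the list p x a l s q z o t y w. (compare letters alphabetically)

18 inversions

For each element, count later entries that are smaller:
p → a, l, o → 3
x → a, l, s, q, o, t, w → 7
a → none → 0
l → none → 0
s → q, o → 2
q → o → 1
z → o, t, y, w → 4
o → none → 0
t → none → 0
y → w → 1
w → none → 0
Sum: 3 + 7 + 0 + 0 + 2 + 1 + 4 + 0 + 0 + 1 + 0 = 18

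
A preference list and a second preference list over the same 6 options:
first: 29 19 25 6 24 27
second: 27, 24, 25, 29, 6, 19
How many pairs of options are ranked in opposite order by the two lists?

Assign each item its position (1..6) in the first ordering, then rewrite the second ordering as that position sequence:
positions: 29→1, 19→2, 25→3, 6→4, 24→5, 27→6
second ordering as positions: [6, 5, 3, 1, 4, 2]
Discordant pairs = inversions in this position sequence.
6: 5, 3, 1, 4, 2 → 5
5: 3, 1, 4, 2 → 4
3: 1, 2 → 2
1: 0
4: 2 → 1
2: 0
Total: 5 + 4 + 2 + 0 + 1 + 0 = 12

12 pairs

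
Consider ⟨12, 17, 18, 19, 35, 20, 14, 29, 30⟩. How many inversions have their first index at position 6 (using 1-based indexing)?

The element at index 6 is 20.
Elements after it: 14, 29, 30
Those smaller than 20: 14

1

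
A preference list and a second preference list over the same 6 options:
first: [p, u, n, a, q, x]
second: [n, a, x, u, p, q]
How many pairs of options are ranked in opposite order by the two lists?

8

Assign each item its position (1..6) in the first ordering, then rewrite the second ordering as that position sequence:
positions: p→1, u→2, n→3, a→4, q→5, x→6
second ordering as positions: [3, 4, 6, 2, 1, 5]
Discordant pairs = inversions in this position sequence.
3: 2, 1 → 2
4: 2, 1 → 2
6: 2, 1, 5 → 3
2: 1 → 1
1: 0
5: 0
Total: 2 + 2 + 3 + 1 + 0 + 0 = 8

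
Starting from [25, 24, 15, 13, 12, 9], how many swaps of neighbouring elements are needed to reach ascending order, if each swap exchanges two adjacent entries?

Each adjacent swap fixes exactly one inversion, so the minimum swap count equals the number of inversions.
Count inversions — for each element, later elements that are smaller:
25: 24, 15, 13, 12, 9 → 5
24: 15, 13, 12, 9 → 4
15: 13, 12, 9 → 3
13: 12, 9 → 2
12: 9 → 1
9: none → 0
Total inversions: 5 + 4 + 3 + 2 + 1 + 0 = 15

Swaps: 15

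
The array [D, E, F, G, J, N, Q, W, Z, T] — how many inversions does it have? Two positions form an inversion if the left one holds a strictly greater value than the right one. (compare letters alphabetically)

Count, for each position, how many later elements it exceeds:
D: 0
E: 0
F: 0
G: 0
J: 0
N: 0
Q: 0
W: 1
Z: 1
T: 0
Sum: 0 + 0 + 0 + 0 + 0 + 0 + 0 + 1 + 1 + 0 = 2

Inversions: 2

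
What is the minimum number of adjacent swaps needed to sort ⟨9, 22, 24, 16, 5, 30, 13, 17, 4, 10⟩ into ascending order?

The minimum number of adjacent swaps to sort an array equals its inversion count, since every such swap removes exactly one inversion.
Count inversions — for each element, later elements that are smaller:
9: 5, 4 → 2
22: 16, 5, 13, 17, 4, 10 → 6
24: 16, 5, 13, 17, 4, 10 → 6
16: 5, 13, 4, 10 → 4
5: 4 → 1
30: 13, 17, 4, 10 → 4
13: 4, 10 → 2
17: 4, 10 → 2
4: none → 0
10: none → 0
Total inversions: 2 + 6 + 6 + 4 + 1 + 4 + 2 + 2 + 0 + 0 = 27

27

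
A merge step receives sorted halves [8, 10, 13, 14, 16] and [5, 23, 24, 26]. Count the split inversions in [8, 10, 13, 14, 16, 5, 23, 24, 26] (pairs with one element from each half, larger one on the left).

5

Take each right-half value and tally the left-half values above it:
r = 5: 8, 10, 13, 14, 16 → 5
r = 23: none → 0
r = 24: none → 0
r = 26: none → 0
Cross-inversions: 5 + 0 + 0 + 0 = 5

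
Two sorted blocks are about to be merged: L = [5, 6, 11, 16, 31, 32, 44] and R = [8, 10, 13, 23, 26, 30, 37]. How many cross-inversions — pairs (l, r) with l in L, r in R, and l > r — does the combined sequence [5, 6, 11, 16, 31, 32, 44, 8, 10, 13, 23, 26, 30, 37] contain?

There are 24 cross-inversions.

Take each right-half value and tally the left-half values above it:
r = 8: 11, 16, 31, 32, 44 → 5
r = 10: 11, 16, 31, 32, 44 → 5
r = 13: 16, 31, 32, 44 → 4
r = 23: 31, 32, 44 → 3
r = 26: 31, 32, 44 → 3
r = 30: 31, 32, 44 → 3
r = 37: 44 → 1
Cross-inversions: 5 + 5 + 4 + 3 + 3 + 3 + 1 = 24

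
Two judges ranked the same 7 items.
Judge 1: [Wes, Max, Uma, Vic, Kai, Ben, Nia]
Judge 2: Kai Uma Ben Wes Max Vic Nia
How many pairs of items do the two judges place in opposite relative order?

Discordant pairs: 9

Assign each item its position (1..7) in the first ordering, then rewrite the second ordering as that position sequence:
positions: Wes→1, Max→2, Uma→3, Vic→4, Kai→5, Ben→6, Nia→7
second ordering as positions: [5, 3, 6, 1, 2, 4, 7]
Discordant pairs = inversions in this position sequence.
5: 3, 1, 2, 4 → 4
3: 1, 2 → 2
6: 1, 2, 4 → 3
1: 0
2: 0
4: 0
7: 0
Total: 4 + 2 + 3 + 0 + 0 + 0 + 0 = 9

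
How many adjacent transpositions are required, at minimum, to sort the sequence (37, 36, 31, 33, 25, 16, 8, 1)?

Adjacent swaps: 27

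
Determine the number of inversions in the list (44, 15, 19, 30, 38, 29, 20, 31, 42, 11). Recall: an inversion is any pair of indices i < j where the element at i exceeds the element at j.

For each element, count later entries that are smaller:
44 → 15, 19, 30, 38, 29, 20, 31, 42, 11 → 9
15 → 11 → 1
19 → 11 → 1
30 → 29, 20, 11 → 3
38 → 29, 20, 31, 11 → 4
29 → 20, 11 → 2
20 → 11 → 1
31 → 11 → 1
42 → 11 → 1
11 → none → 0
Sum: 9 + 1 + 1 + 3 + 4 + 2 + 1 + 1 + 1 + 0 = 23

23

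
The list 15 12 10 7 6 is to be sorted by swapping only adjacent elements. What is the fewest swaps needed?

10

Minimum adjacent swaps = number of inversions (each swap of adjacent out-of-order elements removes one inversion and no swap can remove more).
Count inversions — for each element, later elements that are smaller:
15: 12, 10, 7, 6 → 4
12: 10, 7, 6 → 3
10: 7, 6 → 2
7: 6 → 1
6: none → 0
Total inversions: 4 + 3 + 2 + 1 + 0 = 10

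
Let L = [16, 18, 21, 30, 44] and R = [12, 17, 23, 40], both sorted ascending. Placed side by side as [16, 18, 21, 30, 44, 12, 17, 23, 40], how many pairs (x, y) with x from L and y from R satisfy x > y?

Take each right-half value and tally the left-half values above it:
r = 12: 16, 18, 21, 30, 44 → 5
r = 17: 18, 21, 30, 44 → 4
r = 23: 30, 44 → 2
r = 40: 44 → 1
Cross-inversions: 5 + 4 + 2 + 1 = 12

Split inversions: 12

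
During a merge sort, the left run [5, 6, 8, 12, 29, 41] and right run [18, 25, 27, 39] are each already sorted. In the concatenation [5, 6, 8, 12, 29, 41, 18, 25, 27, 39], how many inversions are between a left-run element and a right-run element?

For each element r of the right run, count left-run elements greater than r:
r = 18: 29, 41 → 2
r = 25: 29, 41 → 2
r = 27: 29, 41 → 2
r = 39: 41 → 1
Cross-inversions: 2 + 2 + 2 + 1 = 7

7 split inversions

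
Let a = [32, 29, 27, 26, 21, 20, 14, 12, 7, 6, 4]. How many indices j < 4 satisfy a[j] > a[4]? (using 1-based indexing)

3

The element at index 4 is 26.
Elements before it: 32, 29, 27
Those larger than 26: 32, 29, 27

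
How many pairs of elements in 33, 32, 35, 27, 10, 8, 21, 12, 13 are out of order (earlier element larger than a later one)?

27

Count, for each position, how many later elements it exceeds:
33: 7
32: 6
35: 6
27: 5
10: 1
8: 0
21: 2
12: 0
13: 0
Sum: 7 + 6 + 6 + 5 + 1 + 0 + 2 + 0 + 0 = 27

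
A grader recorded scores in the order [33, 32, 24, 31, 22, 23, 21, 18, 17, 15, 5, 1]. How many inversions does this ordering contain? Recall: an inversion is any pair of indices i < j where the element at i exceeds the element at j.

64 inversions

For each element, count later entries that are smaller:
33 → 32, 24, 31, 22, 23, 21, 18, 17, 15, 5, 1 → 11
32 → 24, 31, 22, 23, 21, 18, 17, 15, 5, 1 → 10
24 → 22, 23, 21, 18, 17, 15, 5, 1 → 8
31 → 22, 23, 21, 18, 17, 15, 5, 1 → 8
22 → 21, 18, 17, 15, 5, 1 → 6
23 → 21, 18, 17, 15, 5, 1 → 6
21 → 18, 17, 15, 5, 1 → 5
18 → 17, 15, 5, 1 → 4
17 → 15, 5, 1 → 3
15 → 5, 1 → 2
5 → 1 → 1
1 → none → 0
Sum: 11 + 10 + 8 + 8 + 6 + 6 + 5 + 4 + 3 + 2 + 1 + 0 = 64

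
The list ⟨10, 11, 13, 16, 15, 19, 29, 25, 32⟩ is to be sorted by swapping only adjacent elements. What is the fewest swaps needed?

2 adjacent swaps

The minimum number of adjacent swaps to sort an array equals its inversion count, since every such swap removes exactly one inversion.
Count inversions — for each element, later elements that are smaller:
10: none → 0
11: none → 0
13: none → 0
16: 15 → 1
15: none → 0
19: none → 0
29: 25 → 1
25: none → 0
32: none → 0
Total inversions: 0 + 0 + 0 + 1 + 0 + 0 + 1 + 0 + 0 = 2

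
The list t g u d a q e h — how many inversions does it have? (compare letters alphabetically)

17 out-of-order pairs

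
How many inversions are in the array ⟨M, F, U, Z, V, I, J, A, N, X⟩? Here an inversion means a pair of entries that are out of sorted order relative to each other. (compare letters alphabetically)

21 inversions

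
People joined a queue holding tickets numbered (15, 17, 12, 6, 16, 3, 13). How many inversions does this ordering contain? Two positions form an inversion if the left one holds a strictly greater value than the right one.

14

Count, for each position, how many later elements it exceeds:
15 → 12, 6, 3, 13 → 4
17 → 12, 6, 16, 3, 13 → 5
12 → 6, 3 → 2
6 → 3 → 1
16 → 3, 13 → 2
3 → none → 0
13 → none → 0
Sum: 4 + 5 + 2 + 1 + 2 + 0 + 0 = 14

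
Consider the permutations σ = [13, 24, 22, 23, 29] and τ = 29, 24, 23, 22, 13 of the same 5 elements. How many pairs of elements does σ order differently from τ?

8

Assign each item its position (1..5) in the first ordering, then rewrite the second ordering as that position sequence:
positions: 13→1, 24→2, 22→3, 23→4, 29→5
second ordering as positions: [5, 2, 4, 3, 1]
Discordant pairs = inversions in this position sequence.
5: 2, 4, 3, 1 → 4
2: 1 → 1
4: 3, 1 → 2
3: 1 → 1
1: 0
Total: 4 + 1 + 2 + 1 + 0 = 8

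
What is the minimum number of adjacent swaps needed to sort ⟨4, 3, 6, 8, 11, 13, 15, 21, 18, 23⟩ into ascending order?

Minimum adjacent swaps = number of inversions (each swap of adjacent out-of-order elements removes one inversion and no swap can remove more).
Count inversions — for each element, later elements that are smaller:
4: 3 → 1
3: none → 0
6: none → 0
8: none → 0
11: none → 0
13: none → 0
15: none → 0
21: 18 → 1
18: none → 0
23: none → 0
Total inversions: 1 + 0 + 0 + 0 + 0 + 0 + 0 + 1 + 0 + 0 = 2

2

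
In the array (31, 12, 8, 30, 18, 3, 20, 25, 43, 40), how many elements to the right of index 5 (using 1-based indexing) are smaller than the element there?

1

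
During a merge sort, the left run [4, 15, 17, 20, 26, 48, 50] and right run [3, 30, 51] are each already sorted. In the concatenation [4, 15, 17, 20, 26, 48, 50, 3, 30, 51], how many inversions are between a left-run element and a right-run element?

For each element r of the right run, count left-run elements greater than r:
r = 3: 4, 15, 17, 20, 26, 48, 50 → 7
r = 30: 48, 50 → 2
r = 51: none → 0
Cross-inversions: 7 + 2 + 0 = 9

9 cross-inversions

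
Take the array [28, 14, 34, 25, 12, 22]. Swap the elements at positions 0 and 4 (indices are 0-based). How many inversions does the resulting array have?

5 inversions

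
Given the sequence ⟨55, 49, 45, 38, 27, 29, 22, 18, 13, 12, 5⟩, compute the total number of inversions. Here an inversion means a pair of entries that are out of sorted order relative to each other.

54 out-of-order pairs

For each element, count later entries that are smaller:
55 → 49, 45, 38, 27, 29, 22, 18, 13, 12, 5 → 10
49 → 45, 38, 27, 29, 22, 18, 13, 12, 5 → 9
45 → 38, 27, 29, 22, 18, 13, 12, 5 → 8
38 → 27, 29, 22, 18, 13, 12, 5 → 7
27 → 22, 18, 13, 12, 5 → 5
29 → 22, 18, 13, 12, 5 → 5
22 → 18, 13, 12, 5 → 4
18 → 13, 12, 5 → 3
13 → 12, 5 → 2
12 → 5 → 1
5 → none → 0
Sum: 10 + 9 + 8 + 7 + 5 + 5 + 4 + 3 + 2 + 1 + 0 = 54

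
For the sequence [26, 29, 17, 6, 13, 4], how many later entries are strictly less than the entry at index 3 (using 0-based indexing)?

1

The element at index 3 is 6.
Elements after it: 13, 4
Those smaller than 6: 4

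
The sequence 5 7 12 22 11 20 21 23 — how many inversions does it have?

For each element, count later entries that are smaller:
5: 0
7: 0
12: 1
22: 3
11: 0
20: 0
21: 0
23: 0
Sum: 0 + 0 + 1 + 3 + 0 + 0 + 0 + 0 = 4

4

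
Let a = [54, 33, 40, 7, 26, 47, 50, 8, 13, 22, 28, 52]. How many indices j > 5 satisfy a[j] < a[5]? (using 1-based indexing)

The element at index 5 is 26.
Elements after it: 47, 50, 8, 13, 22, 28, 52
Those smaller than 26: 8, 13, 22

3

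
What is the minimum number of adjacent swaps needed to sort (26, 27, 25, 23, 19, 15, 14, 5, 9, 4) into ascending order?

43

The minimum number of adjacent swaps to sort an array equals its inversion count, since every such swap removes exactly one inversion.
Count inversions — for each element, later elements that are smaller:
26: 25, 23, 19, 15, 14, 5, 9, 4 → 8
27: 25, 23, 19, 15, 14, 5, 9, 4 → 8
25: 23, 19, 15, 14, 5, 9, 4 → 7
23: 19, 15, 14, 5, 9, 4 → 6
19: 15, 14, 5, 9, 4 → 5
15: 14, 5, 9, 4 → 4
14: 5, 9, 4 → 3
5: 4 → 1
9: 4 → 1
4: none → 0
Total inversions: 8 + 8 + 7 + 6 + 5 + 4 + 3 + 1 + 1 + 0 = 43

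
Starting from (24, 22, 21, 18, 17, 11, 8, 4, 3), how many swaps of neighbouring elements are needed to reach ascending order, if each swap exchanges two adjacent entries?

The minimum number of adjacent swaps to sort an array equals its inversion count, since every such swap removes exactly one inversion.
Count inversions — for each element, later elements that are smaller:
24: 22, 21, 18, 17, 11, 8, 4, 3 → 8
22: 21, 18, 17, 11, 8, 4, 3 → 7
21: 18, 17, 11, 8, 4, 3 → 6
18: 17, 11, 8, 4, 3 → 5
17: 11, 8, 4, 3 → 4
11: 8, 4, 3 → 3
8: 4, 3 → 2
4: 3 → 1
3: none → 0
Total inversions: 8 + 7 + 6 + 5 + 4 + 3 + 2 + 1 + 0 = 36

36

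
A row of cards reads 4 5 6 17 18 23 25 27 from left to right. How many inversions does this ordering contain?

Count, for each position, how many later elements it exceeds:
4 → none → 0
5 → none → 0
6 → none → 0
17 → none → 0
18 → none → 0
23 → none → 0
25 → none → 0
27 → none → 0
Sum: 0 + 0 + 0 + 0 + 0 + 0 + 0 + 0 = 0

0 inversions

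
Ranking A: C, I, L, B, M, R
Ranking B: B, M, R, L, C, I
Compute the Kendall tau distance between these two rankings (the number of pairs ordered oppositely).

Discordant pairs: 11

Assign each item its position (1..6) in the first ordering, then rewrite the second ordering as that position sequence:
positions: C→1, I→2, L→3, B→4, M→5, R→6
second ordering as positions: [4, 5, 6, 3, 1, 2]
Discordant pairs = inversions in this position sequence.
4: 3, 1, 2 → 3
5: 3, 1, 2 → 3
6: 3, 1, 2 → 3
3: 1, 2 → 2
1: 0
2: 0
Total: 3 + 3 + 3 + 2 + 0 + 0 = 11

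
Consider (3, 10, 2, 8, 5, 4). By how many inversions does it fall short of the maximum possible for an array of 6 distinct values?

7

Maximum inversions for 6 distinct elements is C(6, 2) = 6·5/2 = 15.
Current inversions — for each element, count later smaller elements:
3: 1
10: 4
2: 0
8: 2
5: 1
4: 0
Current total: 1 + 4 + 0 + 2 + 1 + 0 = 8
Shortfall: 15 − 8 = 7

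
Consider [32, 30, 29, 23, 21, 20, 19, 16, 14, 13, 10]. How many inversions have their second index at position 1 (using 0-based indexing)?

1

The element at index 1 is 30.
Elements before it: 32
Those larger than 30: 32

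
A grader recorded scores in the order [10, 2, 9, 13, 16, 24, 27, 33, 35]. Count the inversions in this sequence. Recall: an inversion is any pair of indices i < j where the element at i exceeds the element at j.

Element-by-element contributions:
10 → 2, 9 → 2
2 → none → 0
9 → none → 0
13 → none → 0
16 → none → 0
24 → none → 0
27 → none → 0
33 → none → 0
35 → none → 0
Sum: 2 + 0 + 0 + 0 + 0 + 0 + 0 + 0 + 0 = 2

There are 2 inversions.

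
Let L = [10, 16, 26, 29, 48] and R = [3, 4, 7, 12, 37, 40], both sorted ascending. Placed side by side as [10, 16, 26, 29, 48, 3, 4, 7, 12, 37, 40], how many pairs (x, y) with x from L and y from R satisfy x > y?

For each element r of the right run, count left-run elements greater than r:
r = 3: 10, 16, 26, 29, 48 → 5
r = 4: 10, 16, 26, 29, 48 → 5
r = 7: 10, 16, 26, 29, 48 → 5
r = 12: 16, 26, 29, 48 → 4
r = 37: 48 → 1
r = 40: 48 → 1
Cross-inversions: 5 + 5 + 5 + 4 + 1 + 1 = 21

21 split inversions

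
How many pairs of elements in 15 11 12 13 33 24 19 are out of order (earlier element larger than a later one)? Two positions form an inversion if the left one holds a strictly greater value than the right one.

Inversion pairs (indices are 0-based):
(0,1): 15 > 11
(0,2): 15 > 12
(0,3): 15 > 13
(4,5): 33 > 24
(4,6): 33 > 19
(5,6): 24 > 19
That's 6 pairs.

6 inversions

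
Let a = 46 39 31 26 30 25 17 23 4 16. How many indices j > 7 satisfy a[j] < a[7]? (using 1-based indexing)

2 such elements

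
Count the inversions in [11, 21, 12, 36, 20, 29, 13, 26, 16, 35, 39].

16 inversions

Sweep left to right; for each value list the smaller values that follow it:
11: 0
21: 4
12: 0
36: 6
20: 2
29: 3
13: 0
26: 1
16: 0
35: 0
39: 0
Sum: 0 + 4 + 0 + 6 + 2 + 3 + 0 + 1 + 0 + 0 + 0 = 16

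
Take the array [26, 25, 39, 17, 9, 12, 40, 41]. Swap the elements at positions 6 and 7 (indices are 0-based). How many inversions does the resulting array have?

13 inversions

Positions 6 and 7 hold 40 and 41; after swapping, the array is [26, 25, 39, 17, 9, 12, 41, 40].
Count, for each position, how many later elements it exceeds:
26: 4
25: 3
39: 3
17: 2
9: 0
12: 0
41: 1
40: 0
Sum: 4 + 3 + 3 + 2 + 0 + 0 + 1 + 0 = 13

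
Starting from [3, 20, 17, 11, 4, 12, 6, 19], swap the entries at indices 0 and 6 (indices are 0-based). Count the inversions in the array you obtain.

Positions 0 and 6 hold 3 and 6; after swapping, the array is [6, 20, 17, 11, 4, 12, 3, 19].
Sweep left to right; for each value list the smaller values that follow it:
6: 2
20: 6
17: 4
11: 2
4: 1
12: 1
3: 0
19: 0
Sum: 2 + 6 + 4 + 2 + 1 + 1 + 0 + 0 = 16

16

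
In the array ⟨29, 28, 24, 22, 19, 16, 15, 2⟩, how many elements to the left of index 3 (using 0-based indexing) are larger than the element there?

3

The element at index 3 is 22.
Elements before it: 29, 28, 24
Those larger than 22: 29, 28, 24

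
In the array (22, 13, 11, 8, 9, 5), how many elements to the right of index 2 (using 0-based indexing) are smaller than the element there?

3

The element at index 2 is 11.
Elements after it: 8, 9, 5
Those smaller than 11: 8, 9, 5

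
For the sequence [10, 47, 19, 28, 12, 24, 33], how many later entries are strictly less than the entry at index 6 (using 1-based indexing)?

0

The element at index 6 is 24.
Elements after it: 33
None of them are smaller than 24.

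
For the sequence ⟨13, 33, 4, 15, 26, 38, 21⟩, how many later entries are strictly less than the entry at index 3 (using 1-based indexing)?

The element at index 3 is 4.
Elements after it: 15, 26, 38, 21
None of them are smaller than 4.

0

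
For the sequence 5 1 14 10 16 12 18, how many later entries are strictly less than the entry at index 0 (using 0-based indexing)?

The element at index 0 is 5.
Elements after it: 1, 14, 10, 16, 12, 18
Those smaller than 5: 1

1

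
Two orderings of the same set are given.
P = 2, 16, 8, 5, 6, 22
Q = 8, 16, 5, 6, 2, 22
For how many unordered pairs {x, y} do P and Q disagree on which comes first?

5

Assign each item its position (1..6) in the first ordering, then rewrite the second ordering as that position sequence:
positions: 2→1, 16→2, 8→3, 5→4, 6→5, 22→6
second ordering as positions: [3, 2, 4, 5, 1, 6]
Discordant pairs = inversions in this position sequence.
3: 2, 1 → 2
2: 1 → 1
4: 1 → 1
5: 1 → 1
1: 0
6: 0
Total: 2 + 1 + 1 + 1 + 0 + 0 = 5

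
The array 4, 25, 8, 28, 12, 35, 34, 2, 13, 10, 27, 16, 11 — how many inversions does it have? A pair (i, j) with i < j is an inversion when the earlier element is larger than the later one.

37 inversions

For each element, count later entries that are smaller:
4: 1
25: 7
8: 1
28: 7
12: 3
35: 7
34: 6
2: 0
13: 2
10: 0
27: 2
16: 1
11: 0
Sum: 1 + 7 + 1 + 7 + 3 + 7 + 6 + 0 + 2 + 0 + 2 + 1 + 0 = 37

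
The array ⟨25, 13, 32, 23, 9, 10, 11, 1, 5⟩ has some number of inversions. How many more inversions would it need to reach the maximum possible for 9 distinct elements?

7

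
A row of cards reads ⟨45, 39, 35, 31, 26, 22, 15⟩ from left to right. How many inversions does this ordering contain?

Element-by-element contributions:
45 → 39, 35, 31, 26, 22, 15 → 6
39 → 35, 31, 26, 22, 15 → 5
35 → 31, 26, 22, 15 → 4
31 → 26, 22, 15 → 3
26 → 22, 15 → 2
22 → 15 → 1
15 → none → 0
Sum: 6 + 5 + 4 + 3 + 2 + 1 + 0 = 21

21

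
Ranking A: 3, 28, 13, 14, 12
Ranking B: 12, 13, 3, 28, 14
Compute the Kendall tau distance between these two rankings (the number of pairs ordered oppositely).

There are 6 discordant pairs.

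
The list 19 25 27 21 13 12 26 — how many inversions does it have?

12

Sweep left to right; for each value list the smaller values that follow it:
19: 2
25: 3
27: 4
21: 2
13: 1
12: 0
26: 0
Sum: 2 + 3 + 4 + 2 + 1 + 0 + 0 = 12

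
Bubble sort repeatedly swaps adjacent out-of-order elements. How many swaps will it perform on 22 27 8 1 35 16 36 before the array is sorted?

8 adjacent swaps

The minimum number of adjacent swaps to sort an array equals its inversion count, since every such swap removes exactly one inversion.
Count inversions — for each element, later elements that are smaller:
22: 8, 1, 16 → 3
27: 8, 1, 16 → 3
8: 1 → 1
1: none → 0
35: 16 → 1
16: none → 0
36: none → 0
Total inversions: 3 + 3 + 1 + 0 + 1 + 0 + 0 = 8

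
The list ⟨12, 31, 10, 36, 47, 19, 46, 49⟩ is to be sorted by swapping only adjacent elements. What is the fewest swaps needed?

Swaps: 6

Minimum adjacent swaps = number of inversions (each swap of adjacent out-of-order elements removes one inversion and no swap can remove more).
Count inversions — for each element, later elements that are smaller:
12: 10 → 1
31: 10, 19 → 2
10: none → 0
36: 19 → 1
47: 19, 46 → 2
19: none → 0
46: none → 0
49: none → 0
Total inversions: 1 + 2 + 0 + 1 + 2 + 0 + 0 + 0 = 6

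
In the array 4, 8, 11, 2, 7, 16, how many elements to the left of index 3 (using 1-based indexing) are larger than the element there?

The element at index 3 is 11.
Elements before it: 4, 8
None of them are larger than 11.

0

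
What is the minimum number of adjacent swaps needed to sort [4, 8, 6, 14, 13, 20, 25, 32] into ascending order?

2 swaps

Each adjacent swap fixes exactly one inversion, so the minimum swap count equals the number of inversions.
Count inversions — for each element, later elements that are smaller:
4: none → 0
8: 6 → 1
6: none → 0
14: 13 → 1
13: none → 0
20: none → 0
25: none → 0
32: none → 0
Total inversions: 0 + 1 + 0 + 1 + 0 + 0 + 0 + 0 = 2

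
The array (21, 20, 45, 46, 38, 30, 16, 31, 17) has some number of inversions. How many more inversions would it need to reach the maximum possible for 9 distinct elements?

Maximum inversions for 9 distinct elements is C(9, 2) = 9·8/2 = 36.
Current inversions — for each element, count later smaller elements:
21: 3
20: 2
45: 5
46: 5
38: 4
30: 2
16: 0
31: 1
17: 0
Current total: 3 + 2 + 5 + 5 + 4 + 2 + 0 + 1 + 0 = 22
Shortfall: 36 − 22 = 14

14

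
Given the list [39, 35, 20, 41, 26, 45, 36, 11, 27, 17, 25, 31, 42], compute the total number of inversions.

Count, for each position, how many later elements it exceeds:
39: 9
35: 7
20: 2
41: 7
26: 3
45: 7
36: 5
11: 0
27: 2
17: 0
25: 0
31: 0
42: 0
Sum: 9 + 7 + 2 + 7 + 3 + 7 + 5 + 0 + 2 + 0 + 0 + 0 + 0 = 42

There are 42 inversions.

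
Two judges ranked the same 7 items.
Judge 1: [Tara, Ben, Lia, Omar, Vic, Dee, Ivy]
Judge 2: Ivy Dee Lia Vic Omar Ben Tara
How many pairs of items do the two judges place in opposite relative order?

19

Assign each item its position (1..7) in the first ordering, then rewrite the second ordering as that position sequence:
positions: Tara→1, Ben→2, Lia→3, Omar→4, Vic→5, Dee→6, Ivy→7
second ordering as positions: [7, 6, 3, 5, 4, 2, 1]
Discordant pairs = inversions in this position sequence.
7: 6, 3, 5, 4, 2, 1 → 6
6: 3, 5, 4, 2, 1 → 5
3: 2, 1 → 2
5: 4, 2, 1 → 3
4: 2, 1 → 2
2: 1 → 1
1: 0
Total: 6 + 5 + 2 + 3 + 2 + 1 + 0 = 19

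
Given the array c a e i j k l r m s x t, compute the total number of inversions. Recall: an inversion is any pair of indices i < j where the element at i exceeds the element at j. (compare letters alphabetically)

3

Sweep left to right; for each value list the smaller values that follow it:
c → a → 1
a → none → 0
e → none → 0
i → none → 0
j → none → 0
k → none → 0
l → none → 0
r → m → 1
m → none → 0
s → none → 0
x → t → 1
t → none → 0
Sum: 1 + 0 + 0 + 0 + 0 + 0 + 0 + 1 + 0 + 0 + 1 + 0 = 3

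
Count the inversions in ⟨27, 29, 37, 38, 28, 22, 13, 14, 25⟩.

For each element, count later entries that are smaller:
27: 4
29: 5
37: 5
38: 5
28: 4
22: 2
13: 0
14: 0
25: 0
Sum: 4 + 5 + 5 + 5 + 4 + 2 + 0 + 0 + 0 = 25

Inversions: 25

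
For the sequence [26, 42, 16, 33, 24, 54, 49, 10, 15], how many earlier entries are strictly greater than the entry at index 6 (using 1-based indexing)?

0

The element at index 6 is 54.
Elements before it: 26, 42, 16, 33, 24
None of them are larger than 54.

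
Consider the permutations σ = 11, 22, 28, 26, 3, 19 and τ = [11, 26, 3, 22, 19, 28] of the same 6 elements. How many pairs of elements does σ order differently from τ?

Assign each item its position (1..6) in the first ordering, then rewrite the second ordering as that position sequence:
positions: 11→1, 22→2, 28→3, 26→4, 3→5, 19→6
second ordering as positions: [1, 4, 5, 2, 6, 3]
Discordant pairs = inversions in this position sequence.
1: 0
4: 2, 3 → 2
5: 2, 3 → 2
2: 0
6: 3 → 1
3: 0
Total: 0 + 2 + 2 + 0 + 1 + 0 = 5

5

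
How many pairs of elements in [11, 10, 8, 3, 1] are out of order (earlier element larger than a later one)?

10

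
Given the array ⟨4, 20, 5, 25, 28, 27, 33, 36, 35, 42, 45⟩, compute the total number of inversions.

For each element, count later entries that are smaller:
4 → none → 0
20 → 5 → 1
5 → none → 0
25 → none → 0
28 → 27 → 1
27 → none → 0
33 → none → 0
36 → 35 → 1
35 → none → 0
42 → none → 0
45 → none → 0
Sum: 0 + 1 + 0 + 0 + 1 + 0 + 0 + 1 + 0 + 0 + 0 = 3

3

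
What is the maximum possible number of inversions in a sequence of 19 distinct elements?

The maximum occurs when the array is in strictly decreasing order: every one of the C(19, 2) pairs is inverted.
C(19, 2) = 19·18/2 = 171

171 inversions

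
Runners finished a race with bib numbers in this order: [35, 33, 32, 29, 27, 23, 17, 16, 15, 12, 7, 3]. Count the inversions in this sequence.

66

Element-by-element contributions:
35: 11
33: 10
32: 9
29: 8
27: 7
23: 6
17: 5
16: 4
15: 3
12: 2
7: 1
3: 0
Sum: 11 + 10 + 9 + 8 + 7 + 6 + 5 + 4 + 3 + 2 + 1 + 0 = 66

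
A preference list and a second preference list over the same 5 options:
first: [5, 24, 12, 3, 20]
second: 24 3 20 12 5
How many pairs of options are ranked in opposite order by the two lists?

6 pairs

Assign each item its position (1..5) in the first ordering, then rewrite the second ordering as that position sequence:
positions: 5→1, 24→2, 12→3, 3→4, 20→5
second ordering as positions: [2, 4, 5, 3, 1]
Discordant pairs = inversions in this position sequence.
2: 1 → 1
4: 3, 1 → 2
5: 3, 1 → 2
3: 1 → 1
1: 0
Total: 1 + 2 + 2 + 1 + 0 = 6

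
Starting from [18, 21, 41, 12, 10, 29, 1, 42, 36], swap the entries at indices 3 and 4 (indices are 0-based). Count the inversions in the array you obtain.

15

Positions 3 and 4 hold 12 and 10; after swapping, the array is [18, 21, 41, 10, 12, 29, 1, 42, 36].
Sweep left to right; for each value list the smaller values that follow it:
18: 3
21: 3
41: 5
10: 1
12: 1
29: 1
1: 0
42: 1
36: 0
Sum: 3 + 3 + 5 + 1 + 1 + 1 + 0 + 1 + 0 = 15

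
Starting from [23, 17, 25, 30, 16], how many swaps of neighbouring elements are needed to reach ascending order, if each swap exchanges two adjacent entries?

Minimum adjacent swaps = number of inversions (each swap of adjacent out-of-order elements removes one inversion and no swap can remove more).
Count inversions — for each element, later elements that are smaller:
23: 17, 16 → 2
17: 16 → 1
25: 16 → 1
30: 16 → 1
16: none → 0
Total inversions: 2 + 1 + 1 + 1 + 0 = 5

5 swaps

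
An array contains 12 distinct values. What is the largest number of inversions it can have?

A reversed (strictly descending) arrangement makes every pair an inversion, giving C(12, 2) inversions.
C(12, 2) = 12·11/2 = 66

There are 66 inversions.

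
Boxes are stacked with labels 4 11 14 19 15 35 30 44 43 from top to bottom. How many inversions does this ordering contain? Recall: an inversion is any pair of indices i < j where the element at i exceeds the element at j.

3 inversions

Element-by-element contributions:
4 → none → 0
11 → none → 0
14 → none → 0
19 → 15 → 1
15 → none → 0
35 → 30 → 1
30 → none → 0
44 → 43 → 1
43 → none → 0
Sum: 0 + 0 + 0 + 1 + 0 + 1 + 0 + 1 + 0 = 3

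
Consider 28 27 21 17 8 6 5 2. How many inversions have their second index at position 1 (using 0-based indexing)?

The element at index 1 is 27.
Elements before it: 28
Those larger than 27: 28

1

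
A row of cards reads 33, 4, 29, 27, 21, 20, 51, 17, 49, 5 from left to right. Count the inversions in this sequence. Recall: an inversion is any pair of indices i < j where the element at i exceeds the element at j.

There are 26 inversions.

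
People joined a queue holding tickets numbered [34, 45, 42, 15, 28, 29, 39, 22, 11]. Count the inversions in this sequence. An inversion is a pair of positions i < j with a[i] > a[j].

Sweep left to right; for each value list the smaller values that follow it:
34 → 15, 28, 29, 22, 11 → 5
45 → 42, 15, 28, 29, 39, 22, 11 → 7
42 → 15, 28, 29, 39, 22, 11 → 6
15 → 11 → 1
28 → 22, 11 → 2
29 → 22, 11 → 2
39 → 22, 11 → 2
22 → 11 → 1
11 → none → 0
Sum: 5 + 7 + 6 + 1 + 2 + 2 + 2 + 1 + 0 = 26

26 out-of-order pairs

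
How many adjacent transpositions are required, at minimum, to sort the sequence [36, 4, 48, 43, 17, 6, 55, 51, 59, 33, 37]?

Minimum adjacent swaps = number of inversions (each swap of adjacent out-of-order elements removes one inversion and no swap can remove more).
Count inversions — for each element, later elements that are smaller:
36: 4, 17, 6, 33 → 4
4: none → 0
48: 43, 17, 6, 33, 37 → 5
43: 17, 6, 33, 37 → 4
17: 6 → 1
6: none → 0
55: 51, 33, 37 → 3
51: 33, 37 → 2
59: 33, 37 → 2
33: none → 0
37: none → 0
Total inversions: 4 + 0 + 5 + 4 + 1 + 0 + 3 + 2 + 2 + 0 + 0 = 21

21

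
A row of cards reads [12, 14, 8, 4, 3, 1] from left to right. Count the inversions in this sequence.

Element-by-element contributions:
12 → 8, 4, 3, 1 → 4
14 → 8, 4, 3, 1 → 4
8 → 4, 3, 1 → 3
4 → 3, 1 → 2
3 → 1 → 1
1 → none → 0
Sum: 4 + 4 + 3 + 2 + 1 + 0 = 14

14 inversions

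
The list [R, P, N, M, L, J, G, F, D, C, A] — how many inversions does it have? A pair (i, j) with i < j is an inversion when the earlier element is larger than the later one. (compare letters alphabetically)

Inversions: 55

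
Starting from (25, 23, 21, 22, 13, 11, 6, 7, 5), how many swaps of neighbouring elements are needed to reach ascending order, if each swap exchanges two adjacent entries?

There are 34 adjacent swaps.

Minimum adjacent swaps = number of inversions (each swap of adjacent out-of-order elements removes one inversion and no swap can remove more).
Count inversions — for each element, later elements that are smaller:
25: 23, 21, 22, 13, 11, 6, 7, 5 → 8
23: 21, 22, 13, 11, 6, 7, 5 → 7
21: 13, 11, 6, 7, 5 → 5
22: 13, 11, 6, 7, 5 → 5
13: 11, 6, 7, 5 → 4
11: 6, 7, 5 → 3
6: 5 → 1
7: 5 → 1
5: none → 0
Total inversions: 8 + 7 + 5 + 5 + 4 + 3 + 1 + 1 + 0 = 34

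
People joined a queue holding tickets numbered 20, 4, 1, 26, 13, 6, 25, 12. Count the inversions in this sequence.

Sweep left to right; for each value list the smaller values that follow it:
20 → 4, 1, 13, 6, 12 → 5
4 → 1 → 1
1 → none → 0
26 → 13, 6, 25, 12 → 4
13 → 6, 12 → 2
6 → none → 0
25 → 12 → 1
12 → none → 0
Sum: 5 + 1 + 0 + 4 + 2 + 0 + 1 + 0 = 13

Inversions: 13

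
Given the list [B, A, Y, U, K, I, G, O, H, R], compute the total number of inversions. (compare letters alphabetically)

20

For each element, count later entries that are smaller:
B: 1
A: 0
Y: 7
U: 6
K: 3
I: 2
G: 0
O: 1
H: 0
R: 0
Sum: 1 + 0 + 7 + 6 + 3 + 2 + 0 + 1 + 0 + 0 = 20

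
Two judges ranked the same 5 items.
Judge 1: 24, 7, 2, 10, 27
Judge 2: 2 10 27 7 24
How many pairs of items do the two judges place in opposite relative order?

7

Assign each item its position (1..5) in the first ordering, then rewrite the second ordering as that position sequence:
positions: 24→1, 7→2, 2→3, 10→4, 27→5
second ordering as positions: [3, 4, 5, 2, 1]
Discordant pairs = inversions in this position sequence.
3: 2, 1 → 2
4: 2, 1 → 2
5: 2, 1 → 2
2: 1 → 1
1: 0
Total: 2 + 2 + 2 + 1 + 0 = 7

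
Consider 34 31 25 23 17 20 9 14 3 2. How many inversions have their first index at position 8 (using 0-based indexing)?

1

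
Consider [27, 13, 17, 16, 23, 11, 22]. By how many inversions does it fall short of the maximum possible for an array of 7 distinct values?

Maximum inversions for 7 distinct elements is C(7, 2) = 7·6/2 = 21.
Current inversions — for each element, count later smaller elements:
27: 6
13: 1
17: 2
16: 1
23: 2
11: 0
22: 0
Current total: 6 + 1 + 2 + 1 + 2 + 0 + 0 = 12
Shortfall: 21 − 12 = 9

9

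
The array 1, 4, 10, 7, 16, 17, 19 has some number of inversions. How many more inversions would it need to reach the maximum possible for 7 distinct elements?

Maximum inversions for 7 distinct elements is C(7, 2) = 7·6/2 = 21.
Current inversions — for each element, count later smaller elements:
1: 0
4: 0
10: 1
7: 0
16: 0
17: 0
19: 0
Current total: 0 + 0 + 1 + 0 + 0 + 0 + 0 = 1
Shortfall: 21 − 1 = 20

20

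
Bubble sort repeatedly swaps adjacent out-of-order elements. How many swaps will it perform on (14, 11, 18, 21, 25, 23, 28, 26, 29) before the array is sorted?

The minimum number of adjacent swaps to sort an array equals its inversion count, since every such swap removes exactly one inversion.
Count inversions — for each element, later elements that are smaller:
14: 11 → 1
11: none → 0
18: none → 0
21: none → 0
25: 23 → 1
23: none → 0
28: 26 → 1
26: none → 0
29: none → 0
Total inversions: 1 + 0 + 0 + 0 + 1 + 0 + 1 + 0 + 0 = 3

3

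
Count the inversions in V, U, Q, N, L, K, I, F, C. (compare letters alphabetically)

Out-of-order pairs: 36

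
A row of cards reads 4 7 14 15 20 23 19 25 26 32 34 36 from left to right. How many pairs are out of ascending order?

For each element, count later entries that are smaller:
4: 0
7: 0
14: 0
15: 0
20: 1
23: 1
19: 0
25: 0
26: 0
32: 0
34: 0
36: 0
Sum: 0 + 0 + 0 + 0 + 1 + 1 + 0 + 0 + 0 + 0 + 0 + 0 = 2

Inversions: 2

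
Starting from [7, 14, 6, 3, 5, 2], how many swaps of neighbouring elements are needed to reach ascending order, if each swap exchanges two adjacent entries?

13

The minimum number of adjacent swaps to sort an array equals its inversion count, since every such swap removes exactly one inversion.
Count inversions — for each element, later elements that are smaller:
7: 6, 3, 5, 2 → 4
14: 6, 3, 5, 2 → 4
6: 3, 5, 2 → 3
3: 2 → 1
5: 2 → 1
2: none → 0
Total inversions: 4 + 4 + 3 + 1 + 1 + 0 = 13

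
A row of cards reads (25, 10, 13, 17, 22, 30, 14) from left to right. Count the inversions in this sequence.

Element-by-element contributions:
25: 5
10: 0
13: 0
17: 1
22: 1
30: 1
14: 0
Sum: 5 + 0 + 0 + 1 + 1 + 1 + 0 = 8

8 inversions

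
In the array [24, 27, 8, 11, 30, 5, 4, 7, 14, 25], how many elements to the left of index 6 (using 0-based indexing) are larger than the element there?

6 such elements

The element at index 6 is 4.
Elements before it: 24, 27, 8, 11, 30, 5
Those larger than 4: 24, 27, 8, 11, 30, 5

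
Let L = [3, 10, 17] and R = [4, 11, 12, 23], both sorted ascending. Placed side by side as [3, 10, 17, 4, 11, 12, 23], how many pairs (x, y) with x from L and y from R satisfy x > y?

4

Take each right-half value and tally the left-half values above it:
r = 4: 10, 17 → 2
r = 11: 17 → 1
r = 12: 17 → 1
r = 23: none → 0
Cross-inversions: 2 + 1 + 1 + 0 = 4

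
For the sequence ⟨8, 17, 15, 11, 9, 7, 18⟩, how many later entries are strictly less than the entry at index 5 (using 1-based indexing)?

The element at index 5 is 9.
Elements after it: 7, 18
Those smaller than 9: 7

1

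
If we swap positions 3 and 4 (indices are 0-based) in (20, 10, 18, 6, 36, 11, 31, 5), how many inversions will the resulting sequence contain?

Positions 3 and 4 hold 6 and 36; after swapping, the array is [20, 10, 18, 36, 6, 11, 31, 5].
Element-by-element contributions:
20 → 10, 18, 6, 11, 5 → 5
10 → 6, 5 → 2
18 → 6, 11, 5 → 3
36 → 6, 11, 31, 5 → 4
6 → 5 → 1
11 → 5 → 1
31 → 5 → 1
5 → none → 0
Sum: 5 + 2 + 3 + 4 + 1 + 1 + 1 + 0 = 17

17 inversions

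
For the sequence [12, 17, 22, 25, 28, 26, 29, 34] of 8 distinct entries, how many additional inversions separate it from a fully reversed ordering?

27 inversions short

Maximum inversions for 8 distinct elements is C(8, 2) = 8·7/2 = 28.
Current inversions — for each element, count later smaller elements:
12: 0
17: 0
22: 0
25: 0
28: 1
26: 0
29: 0
34: 0
Current total: 0 + 0 + 0 + 0 + 1 + 0 + 0 + 0 = 1
Shortfall: 28 − 1 = 27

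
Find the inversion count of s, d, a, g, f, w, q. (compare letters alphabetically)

8

For each element, count later entries that are smaller:
s → d, a, g, f, q → 5
d → a → 1
a → none → 0
g → f → 1
f → none → 0
w → q → 1
q → none → 0
Sum: 5 + 1 + 0 + 1 + 0 + 1 + 0 = 8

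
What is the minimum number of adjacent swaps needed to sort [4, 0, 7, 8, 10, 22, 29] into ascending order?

1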